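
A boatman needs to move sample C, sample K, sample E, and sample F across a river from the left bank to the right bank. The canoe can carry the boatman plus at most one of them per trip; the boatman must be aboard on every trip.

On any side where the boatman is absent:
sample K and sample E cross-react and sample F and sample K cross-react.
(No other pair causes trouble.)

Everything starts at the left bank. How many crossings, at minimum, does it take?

Counting alone: the boatman can take at most 1 across per trip to the right bank, so moving all 4 needs at least 4 loaded trips out, with a return between consecutive ones — at least 7 crossings.
The safety rule pushes this higher. Following every safe sequence of crossings, the most of the 4 that can be at the right bank as the canoe arrives there on crossing 7 is 3 — never all 4.
So no plan with fewer than 9 crossings exists, and this one achieves 9:
1. Boatman goes to the right bank with sample K.  [the left bank: sample C, sample E, sample F | the right bank: sample K]
2. Boatman goes back to the left bank alone.  [the left bank: sample C, sample E, sample F | the right bank: sample K]
3. Boatman goes to the right bank with sample C.  [the left bank: sample E, sample F | the right bank: sample C, sample K]
4. Boatman goes back to the left bank alone.  [the left bank: sample E, sample F | the right bank: sample C, sample K]
5. Boatman goes to the right bank with sample E.  [the left bank: sample F | the right bank: sample C, sample E, sample K]
6. Boatman goes back to the left bank with sample K.  [the left bank: sample F, sample K | the right bank: sample C, sample E]
7. Boatman goes to the right bank with sample F.  [the left bank: sample K | the right bank: sample C, sample E, sample F]
8. Boatman goes back to the left bank alone.  [the left bank: sample K | the right bank: sample C, sample E, sample F]
9. Boatman goes to the right bank with sample K.  [the left bank: — | the right bank: sample C, sample E, sample F, sample K]

9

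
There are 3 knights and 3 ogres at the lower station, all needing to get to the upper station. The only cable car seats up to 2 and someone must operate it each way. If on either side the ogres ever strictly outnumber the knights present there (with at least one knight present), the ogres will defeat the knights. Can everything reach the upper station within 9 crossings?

No

Counting alone: each trip to the upper station takes at most 2 across and each return brings at least 1 back, so after t trips out (and t−1 returns) at most 2t − (t−1) of the 6 are across; that first reaches 6 at t = 5, so at least 9 crossings are needed.
The safety rule pushes this higher. Following every safe sequence of crossings, the most of the 6 that can be at the upper station as the cable car arrives there on crossing 9 is 5 — never all 6.
So the move cannot be finished within 9 crossings. (The shortest complete plan takes 11:)
1. 2 ogres → the upper station.  (the lower station: 3K 1O; the upper station: 0K 2O)
2. 1 ogre ← the lower station.  (the lower station: 3K 2O; the upper station: 0K 1O)
3. 2 ogres → the upper station.  (the lower station: 3K 0O; the upper station: 0K 3O)
4. 1 ogre ← the lower station.  (the lower station: 3K 1O; the upper station: 0K 2O)
5. 2 knights → the upper station.  (the lower station: 1K 1O; the upper station: 2K 2O)
6. 1 knight and 1 ogre ← the lower station.  (the lower station: 2K 2O; the upper station: 1K 1O)
7. 2 knights → the upper station.  (the lower station: 0K 2O; the upper station: 3K 1O)
8. 1 ogre ← the lower station.  (the lower station: 0K 3O; the upper station: 3K 0O)
9. 2 ogres → the upper station.  (the lower station: 0K 1O; the upper station: 3K 2O)
10. 1 ogre ← the lower station.  (the lower station: 0K 2O; the upper station: 3K 1O)
11. 2 ogres → the upper station.  (the lower station: 0K 0O; the upper station: 3K 3O)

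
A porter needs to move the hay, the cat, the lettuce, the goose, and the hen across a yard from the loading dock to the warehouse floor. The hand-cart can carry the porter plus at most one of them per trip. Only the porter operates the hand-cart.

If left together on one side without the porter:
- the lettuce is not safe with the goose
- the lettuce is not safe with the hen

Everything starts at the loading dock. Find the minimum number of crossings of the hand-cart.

11

Counting alone: the porter can take at most 1 across per trip to the warehouse floor, so moving all 5 needs at least 5 loaded trips out, with a return between consecutive ones — at least 9 crossings.
The safety rule pushes this higher. Following every safe sequence of crossings, the most of the 5 that can be at the warehouse floor as the hand-cart arrives there on crossing 9 is 4 — never all 5.
So no plan with fewer than 11 crossings exists, and this one achieves 11:
1. Porter goes to the warehouse floor with the lettuce.
2. Porter goes back to the loading dock alone.
3. Porter goes to the warehouse floor with the hay.
4. Porter goes back to the loading dock alone.
5. Porter goes to the warehouse floor with the cat.
6. Porter goes back to the loading dock alone.
7. Porter goes to the warehouse floor with the goose.
8. Porter goes back to the loading dock with the lettuce.
9. Porter goes to the warehouse floor with the hen.
10. Porter goes back to the loading dock alone.
11. Porter goes to the warehouse floor with the lettuce.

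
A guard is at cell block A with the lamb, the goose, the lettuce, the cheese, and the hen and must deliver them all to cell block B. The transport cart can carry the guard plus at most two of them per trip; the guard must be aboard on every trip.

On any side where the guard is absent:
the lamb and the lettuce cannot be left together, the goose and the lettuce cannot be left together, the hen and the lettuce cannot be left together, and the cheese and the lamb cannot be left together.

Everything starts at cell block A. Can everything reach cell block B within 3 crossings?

No

Counting alone: the guard can take at most 2 across per trip to cell block B, so moving all 5 needs at least 3 loaded trips out, with a return between consecutive ones — at least 5 crossings.
Since 3 < 5, 3 crossings cannot be enough. (The shortest complete plan in fact takes 5:)
1. Guard goes to cell block B with the lamb and the lettuce.  [cell block A: the cheese, the goose, the hen | cell block B: the lamb, the lettuce]
2. Guard goes back to cell block A with the lettuce.  [cell block A: the cheese, the goose, the hen, the lettuce | cell block B: the lamb]
3. Guard goes to cell block B with the goose and the hen.  [cell block A: the cheese, the lettuce | cell block B: the goose, the hen, the lamb]
4. Guard goes back to cell block A alone.  [cell block A: the cheese, the lettuce | cell block B: the goose, the hen, the lamb]
5. Guard goes to cell block B with the cheese and the lettuce.  [cell block A: — | cell block B: the cheese, the goose, the hen, the lamb, the lettuce]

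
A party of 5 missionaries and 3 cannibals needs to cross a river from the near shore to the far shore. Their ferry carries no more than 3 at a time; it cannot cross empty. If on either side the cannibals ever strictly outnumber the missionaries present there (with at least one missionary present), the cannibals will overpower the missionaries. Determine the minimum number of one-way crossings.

7

Counting alone: each trip to the far shore takes at most 3 across and each return brings at least 1 back, so after t trips out (and t−1 returns) at most 3t − (t−1) of the 8 are across; that first reaches 8 at t = 4, so at least 7 crossings are needed.
The plan below uses exactly 7 crossings, so it is optimal:
1. 2 cannibals → the far shore.  (the near shore: 5M 1C; the far shore: 0M 2C)
2. 1 cannibal ← the near shore.  (the near shore: 5M 2C; the far shore: 0M 1C)
3. 2 missionaries and 1 cannibal → the far shore.  (the near shore: 3M 1C; the far shore: 2M 2C)
4. 1 cannibal ← the near shore.  (the near shore: 3M 2C; the far shore: 2M 1C)
5. 1 missionary and 2 cannibals → the far shore.  (the near shore: 2M 0C; the far shore: 3M 3C)
6. 1 cannibal ← the near shore.  (the near shore: 2M 1C; the far shore: 3M 2C)
7. 2 missionaries and 1 cannibal → the far shore.  (the near shore: 0M 0C; the far shore: 5M 3C)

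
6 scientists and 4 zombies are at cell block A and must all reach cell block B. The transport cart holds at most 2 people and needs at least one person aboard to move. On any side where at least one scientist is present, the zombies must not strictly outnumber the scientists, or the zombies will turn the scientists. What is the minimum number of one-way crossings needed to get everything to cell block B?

Counting alone: each trip to cell block B takes at most 2 across and each return brings at least 1 back, so after t trips out (and t−1 returns) at most 2t − (t−1) of the 10 are across; that first reaches 10 at t = 9, so at least 17 crossings are needed.
The plan below uses exactly 17 crossings, so it is optimal:
1. 2 zombies → cell block B.  (cell block A: 6S 2Z; cell block B: 0S 2Z)
2. 1 zombie ← cell block A.  (cell block A: 6S 3Z; cell block B: 0S 1Z)
3. 2 zombies → cell block B.  (cell block A: 6S 1Z; cell block B: 0S 3Z)
4. 1 zombie ← cell block A.  (cell block A: 6S 2Z; cell block B: 0S 2Z)
5. 2 scientists → cell block B.  (cell block A: 4S 2Z; cell block B: 2S 2Z)
6. 1 zombie ← cell block A.  (cell block A: 4S 3Z; cell block B: 2S 1Z)
7. 1 scientist and 1 zombie → cell block B.  (cell block A: 3S 2Z; cell block B: 3S 2Z)
8. 1 zombie ← cell block A.  (cell block A: 3S 3Z; cell block B: 3S 1Z)
9. 2 zombies → cell block B.  (cell block A: 3S 1Z; cell block B: 3S 3Z)
10. 1 zombie ← cell block A.  (cell block A: 3S 2Z; cell block B: 3S 2Z)
11. 1 scientist and 1 zombie → cell block B.  (cell block A: 2S 1Z; cell block B: 4S 3Z)
12. 1 zombie ← cell block A.  (cell block A: 2S 2Z; cell block B: 4S 2Z)
13. 2 zombies → cell block B.  (cell block A: 2S 0Z; cell block B: 4S 4Z)
14. 1 zombie ← cell block A.  (cell block A: 2S 1Z; cell block B: 4S 3Z)
15. 1 scientist and 1 zombie → cell block B.  (cell block A: 1S 0Z; cell block B: 5S 4Z)
16. 1 zombie ← cell block A.  (cell block A: 1S 1Z; cell block B: 5S 3Z)
17. 1 scientist and 1 zombie → cell block B.  (cell block A: 0S 0Z; cell block B: 6S 4Z)

17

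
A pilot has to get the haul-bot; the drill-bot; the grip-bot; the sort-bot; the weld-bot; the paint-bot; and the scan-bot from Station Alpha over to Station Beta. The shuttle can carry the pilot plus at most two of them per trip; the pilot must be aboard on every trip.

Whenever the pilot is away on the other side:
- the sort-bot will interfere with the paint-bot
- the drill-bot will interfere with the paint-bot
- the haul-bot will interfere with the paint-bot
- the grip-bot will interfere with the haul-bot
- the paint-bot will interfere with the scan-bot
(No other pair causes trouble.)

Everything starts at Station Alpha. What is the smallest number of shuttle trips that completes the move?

9

Counting alone: the pilot can take at most 2 across per trip to Station Beta, so moving all 7 needs at least 4 loaded trips out, with a return between consecutive ones — at least 7 crossings.
The safety rule pushes this higher. Following every safe sequence of crossings, the most of the 7 that can be at Station Beta as the shuttle arrives there on crossing 7 is 6 — never all 7.
So no plan with fewer than 9 crossings exists, and this one achieves 9:
1. Pilot goes to Station Beta with the haul-bot and the paint-bot.  [Station Alpha: the drill-bot, the grip-bot, the scan-bot, the sort-bot, the weld-bot | Station Beta: the haul-bot, the paint-bot]
2. Pilot goes back to Station Alpha with the haul-bot.  [Station Alpha: the drill-bot, the grip-bot, the haul-bot, the scan-bot, the sort-bot, the weld-bot | Station Beta: the paint-bot]
3. Pilot goes to Station Beta with the drill-bot and the haul-bot.  [Station Alpha: the grip-bot, the scan-bot, the sort-bot, the weld-bot | Station Beta: the drill-bot, the haul-bot, the paint-bot]
4. Pilot goes back to Station Alpha with the paint-bot.  [Station Alpha: the grip-bot, the paint-bot, the scan-bot, the sort-bot, the weld-bot | Station Beta: the drill-bot, the haul-bot]
5. Pilot goes to Station Beta with the paint-bot and the sort-bot.  [Station Alpha: the grip-bot, the scan-bot, the weld-bot | Station Beta: the drill-bot, the haul-bot, the paint-bot, the sort-bot]
6. Pilot goes back to Station Alpha with the paint-bot.  [Station Alpha: the grip-bot, the paint-bot, the scan-bot, the weld-bot | Station Beta: the drill-bot, the haul-bot, the sort-bot]
7. Pilot goes to Station Beta with the scan-bot and the weld-bot.  [Station Alpha: the grip-bot, the paint-bot | Station Beta: the drill-bot, the haul-bot, the scan-bot, the sort-bot, the weld-bot]
8. Pilot goes back to Station Alpha alone.  [Station Alpha: the grip-bot, the paint-bot | Station Beta: the drill-bot, the haul-bot, the scan-bot, the sort-bot, the weld-bot]
9. Pilot goes to Station Beta with the grip-bot and the paint-bot.  [Station Alpha: — | Station Beta: the drill-bot, the grip-bot, the haul-bot, the paint-bot, the scan-bot, the sort-bot, the weld-bot]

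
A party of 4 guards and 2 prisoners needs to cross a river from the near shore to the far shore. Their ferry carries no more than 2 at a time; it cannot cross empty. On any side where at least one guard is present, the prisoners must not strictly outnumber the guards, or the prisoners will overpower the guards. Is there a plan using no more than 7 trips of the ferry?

Counting alone: each trip to the far shore takes at most 2 across and each return brings at least 1 back, so after t trips out (and t−1 returns) at most 2t − (t−1) of the 6 are across; that first reaches 6 at t = 5, so at least 9 crossings are needed.
Since 7 < 9, 7 crossings cannot be enough. (The shortest complete plan in fact takes 9:)
1. 2 prisoners → the far shore.  (the near shore: 4G 0P; the far shore: 0G 2P)
2. 1 prisoner ← the near shore.  (the near shore: 4G 1P; the far shore: 0G 1P)
3. 2 guards → the far shore.  (the near shore: 2G 1P; the far shore: 2G 1P)
4. 1 prisoner ← the near shore.  (the near shore: 2G 2P; the far shore: 2G 0P)
5. 2 prisoners → the far shore.  (the near shore: 2G 0P; the far shore: 2G 2P)
6. 1 prisoner ← the near shore.  (the near shore: 2G 1P; the far shore: 2G 1P)
7. 1 guard and 1 prisoner → the far shore.  (the near shore: 1G 0P; the far shore: 3G 2P)
8. 1 prisoner ← the near shore.  (the near shore: 1G 1P; the far shore: 3G 1P)
9. 1 guard and 1 prisoner → the far shore.  (the near shore: 0G 0P; the far shore: 4G 2P)

No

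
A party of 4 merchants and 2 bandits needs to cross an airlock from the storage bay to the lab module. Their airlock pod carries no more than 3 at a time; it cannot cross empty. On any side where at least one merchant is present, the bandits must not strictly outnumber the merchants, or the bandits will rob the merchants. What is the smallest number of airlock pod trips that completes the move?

5

Counting alone: each trip to the lab module takes at most 3 across and each return brings at least 1 back, so after t trips out (and t−1 returns) at most 3t − (t−1) of the 6 are across; that first reaches 6 at t = 3, so at least 5 crossings are needed.
The plan below uses exactly 5 crossings, so it is optimal:
1. 2 bandits → the lab module.  (the storage bay: 4M 0B; the lab module: 0M 2B)
2. 1 bandit ← the storage bay.  (the storage bay: 4M 1B; the lab module: 0M 1B)
3. 2 merchants and 1 bandit → the lab module.  (the storage bay: 2M 0B; the lab module: 2M 2B)
4. 1 bandit ← the storage bay.  (the storage bay: 2M 1B; the lab module: 2M 1B)
5. 2 merchants and 1 bandit → the lab module.  (the storage bay: 0M 0B; the lab module: 4M 2B)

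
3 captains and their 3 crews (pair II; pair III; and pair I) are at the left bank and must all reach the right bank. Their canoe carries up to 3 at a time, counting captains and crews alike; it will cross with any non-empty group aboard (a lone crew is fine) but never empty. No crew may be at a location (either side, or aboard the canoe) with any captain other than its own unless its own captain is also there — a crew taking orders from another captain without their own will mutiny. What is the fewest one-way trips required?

Counting alone: each trip to the right bank takes at most 3 across and each return brings at least 1 back, so after t trips out (and t−1 returns) at most 3t − (t−1) of the 6 are across; that first reaches 6 at t = 3, so at least 5 crossings are needed.
The plan below uses exactly 5 crossings, so it is optimal:
1. captain II and crew II cross → the right bank.
2. captain II crosses ← the left bank.
3. captain I, captain II, and captain III cross → the right bank.
4. crew II crosses ← the left bank.
5. crew I, crew II, and crew III cross → the right bank.

5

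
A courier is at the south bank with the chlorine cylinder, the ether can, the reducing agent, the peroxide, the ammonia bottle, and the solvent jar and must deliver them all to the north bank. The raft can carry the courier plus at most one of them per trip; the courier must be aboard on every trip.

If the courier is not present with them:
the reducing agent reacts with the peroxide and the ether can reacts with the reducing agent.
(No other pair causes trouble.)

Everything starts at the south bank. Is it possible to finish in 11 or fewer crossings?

No

Counting alone: the courier can take at most 1 across per trip to the north bank, so moving all 6 needs at least 6 loaded trips out, with a return between consecutive ones — at least 11 crossings.
The safety rule pushes this higher. Following every safe sequence of crossings, the most of the 6 that can be at the north bank as the raft arrives there on crossing 11 is 5 — never all 6.
So the move cannot be finished within 11 crossings. (The shortest complete plan takes 13:)
1. Courier goes to the north bank with the reducing agent.  [the south bank: the ammonia bottle, the chlorine cylinder, the ether can, the peroxide, the solvent jar | the north bank: the reducing agent]
2. Courier goes back to the south bank alone.  [the south bank: the ammonia bottle, the chlorine cylinder, the ether can, the peroxide, the solvent jar | the north bank: the reducing agent]
3. Courier goes to the north bank with the chlorine cylinder.  [the south bank: the ammonia bottle, the ether can, the peroxide, the solvent jar | the north bank: the chlorine cylinder, the reducing agent]
4. Courier goes back to the south bank alone.  [the south bank: the ammonia bottle, the ether can, the peroxide, the solvent jar | the north bank: the chlorine cylinder, the reducing agent]
5. Courier goes to the north bank with the ether can.  [the south bank: the ammonia bottle, the peroxide, the solvent jar | the north bank: the chlorine cylinder, the ether can, the reducing agent]
6. Courier goes back to the south bank with the reducing agent.  [the south bank: the ammonia bottle, the peroxide, the reducing agent, the solvent jar | the north bank: the chlorine cylinder, the ether can]
7. Courier goes to the north bank with the peroxide.  [the south bank: the ammonia bottle, the reducing agent, the solvent jar | the north bank: the chlorine cylinder, the ether can, the peroxide]
8. Courier goes back to the south bank alone.  [the south bank: the ammonia bottle, the reducing agent, the solvent jar | the north bank: the chlorine cylinder, the ether can, the peroxide]
9. Courier goes to the north bank with the ammonia bottle.  [the south bank: the reducing agent, the solvent jar | the north bank: the ammonia bottle, the chlorine cylinder, the ether can, the peroxide]
10. Courier goes back to the south bank alone.  [the south bank: the reducing agent, the solvent jar | the north bank: the ammonia bottle, the chlorine cylinder, the ether can, the peroxide]
11. Courier goes to the north bank with the solvent jar.  [the south bank: the reducing agent | the north bank: the ammonia bottle, the chlorine cylinder, the ether can, the peroxide, the solvent jar]
12. Courier goes back to the south bank alone.  [the south bank: the reducing agent | the north bank: the ammonia bottle, the chlorine cylinder, the ether can, the peroxide, the solvent jar]
13. Courier goes to the north bank with the reducing agent.  [the south bank: — | the north bank: the ammonia bottle, the chlorine cylinder, the ether can, the peroxide, the reducing agent, the solvent jar]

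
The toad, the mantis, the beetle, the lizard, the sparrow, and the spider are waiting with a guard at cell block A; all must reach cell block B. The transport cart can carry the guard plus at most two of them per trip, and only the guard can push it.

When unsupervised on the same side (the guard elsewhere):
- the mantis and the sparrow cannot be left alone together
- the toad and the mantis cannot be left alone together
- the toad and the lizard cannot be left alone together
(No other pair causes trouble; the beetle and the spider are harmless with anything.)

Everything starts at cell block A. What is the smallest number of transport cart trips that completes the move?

5

Counting alone: the guard can take at most 2 across per trip to cell block B, so moving all 6 needs at least 3 loaded trips out, with a return between consecutive ones — at least 5 crossings.
The plan below uses exactly 5 crossings, so it is optimal:
1. Guard goes to cell block B with the sparrow and the toad.
2. Guard goes back to cell block A alone.
3. Guard goes to cell block B with the beetle and the spider.
4. Guard goes back to cell block A alone.
5. Guard goes to cell block B with the lizard and the mantis.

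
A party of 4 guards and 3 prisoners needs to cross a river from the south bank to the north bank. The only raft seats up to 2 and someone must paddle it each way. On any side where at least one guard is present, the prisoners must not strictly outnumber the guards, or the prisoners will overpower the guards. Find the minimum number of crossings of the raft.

11

Counting alone: each trip to the north bank takes at most 2 across and each return brings at least 1 back, so after t trips out (and t−1 returns) at most 2t − (t−1) of the 7 are across; that first reaches 7 at t = 6, so at least 11 crossings are needed.
The plan below uses exactly 11 crossings, so it is optimal:
1. 2 prisoners → the north bank.  (the south bank: 4G 1P; the north bank: 0G 2P)
2. 1 prisoner ← the south bank.  (the south bank: 4G 2P; the north bank: 0G 1P)
3. 2 prisoners → the north bank.  (the south bank: 4G 0P; the north bank: 0G 3P)
4. 1 prisoner ← the south bank.  (the south bank: 4G 1P; the north bank: 0G 2P)
5. 2 guards → the north bank.  (the south bank: 2G 1P; the north bank: 2G 2P)
6. 1 prisoner ← the south bank.  (the south bank: 2G 2P; the north bank: 2G 1P)
7. 1 guard and 1 prisoner → the north bank.  (the south bank: 1G 1P; the north bank: 3G 2P)
8. 1 guard ← the south bank.  (the south bank: 2G 1P; the north bank: 2G 2P)
9. 1 guard and 1 prisoner → the north bank.  (the south bank: 1G 0P; the north bank: 3G 3P)
10. 1 prisoner ← the south bank.  (the south bank: 1G 1P; the north bank: 3G 2P)
11. 1 guard and 1 prisoner → the north bank.  (the south bank: 0G 0P; the north bank: 4G 3P)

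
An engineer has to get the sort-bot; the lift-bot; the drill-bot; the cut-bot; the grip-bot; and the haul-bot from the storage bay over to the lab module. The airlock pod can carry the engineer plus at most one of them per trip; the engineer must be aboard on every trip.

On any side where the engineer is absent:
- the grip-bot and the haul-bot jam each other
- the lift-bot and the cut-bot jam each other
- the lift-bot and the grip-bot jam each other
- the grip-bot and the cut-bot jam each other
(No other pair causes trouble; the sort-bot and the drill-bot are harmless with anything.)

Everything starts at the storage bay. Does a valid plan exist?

No

Whatever the first load, the items left behind include a forbidden pair without the engineer. No opening move is safe, so no plan exists.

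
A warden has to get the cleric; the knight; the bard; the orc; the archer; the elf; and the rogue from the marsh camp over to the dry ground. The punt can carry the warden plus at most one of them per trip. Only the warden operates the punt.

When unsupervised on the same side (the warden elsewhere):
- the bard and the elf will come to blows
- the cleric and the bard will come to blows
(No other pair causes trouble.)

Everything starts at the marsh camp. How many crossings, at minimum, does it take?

Counting alone: the warden can take at most 1 across per trip to the dry ground, so moving all 7 needs at least 7 loaded trips out, with a return between consecutive ones — at least 13 crossings.
The safety rule pushes this higher. Following every safe sequence of crossings, the most of the 7 that can be at the dry ground as the punt arrives there on crossing 13 is 6 — never all 7.
So no plan with fewer than 15 crossings exists, and this one achieves 15:
1. Warden goes to the dry ground with the bard.
2. Warden goes back to the marsh camp alone.
3. Warden goes to the dry ground with the cleric.
4. Warden goes back to the marsh camp with the bard.
5. Warden goes to the dry ground with the elf.
6. Warden goes back to the marsh camp alone.
7. Warden goes to the dry ground with the knight.
8. Warden goes back to the marsh camp alone.
9. Warden goes to the dry ground with the orc.
10. Warden goes back to the marsh camp alone.
11. Warden goes to the dry ground with the archer.
12. Warden goes back to the marsh camp alone.
13. Warden goes to the dry ground with the rogue.
14. Warden goes back to the marsh camp alone.
15. Warden goes to the dry ground with the bard.

15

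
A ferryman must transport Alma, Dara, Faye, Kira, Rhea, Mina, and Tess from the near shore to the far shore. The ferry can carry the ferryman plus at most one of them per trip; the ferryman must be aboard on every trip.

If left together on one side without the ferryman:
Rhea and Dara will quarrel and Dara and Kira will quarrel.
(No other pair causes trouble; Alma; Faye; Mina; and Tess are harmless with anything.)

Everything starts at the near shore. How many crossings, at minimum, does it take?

Counting alone: the ferryman can take at most 1 across per trip to the far shore, so moving all 7 needs at least 7 loaded trips out, with a return between consecutive ones — at least 13 crossings.
The safety rule pushes this higher. Following every safe sequence of crossings, the most of the 7 that can be at the far shore as the ferry arrives there on crossing 13 is 6 — never all 7.
So no plan with fewer than 15 crossings exists, and this one achieves 15:
1. Ferryman goes to the far shore with Dara.
2. Ferryman goes back to the near shore alone.
3. Ferryman goes to the far shore with Alma.
4. Ferryman goes back to the near shore alone.
5. Ferryman goes to the far shore with Faye.
6. Ferryman goes back to the near shore alone.
7. Ferryman goes to the far shore with Kira.
8. Ferryman goes back to the near shore with Dara.
9. Ferryman goes to the far shore with Rhea.
10. Ferryman goes back to the near shore alone.
11. Ferryman goes to the far shore with Mina.
12. Ferryman goes back to the near shore alone.
13. Ferryman goes to the far shore with Tess.
14. Ferryman goes back to the near shore alone.
15. Ferryman goes to the far shore with Dara.

15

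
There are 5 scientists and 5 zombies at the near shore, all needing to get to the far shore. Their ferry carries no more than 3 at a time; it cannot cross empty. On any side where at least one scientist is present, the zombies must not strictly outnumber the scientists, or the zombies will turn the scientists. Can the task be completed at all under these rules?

1. 2 zombies → the far shore.  (the near shore: 5S 3Z; the far shore: 0S 2Z)
2. 1 zombie ← the near shore.  (the near shore: 5S 4Z; the far shore: 0S 1Z)
3. 3 zombies → the far shore.  (the near shore: 5S 1Z; the far shore: 0S 4Z)
4. 1 zombie ← the near shore.  (the near shore: 5S 2Z; the far shore: 0S 3Z)
5. 3 scientists → the far shore.  (the near shore: 2S 2Z; the far shore: 3S 3Z)
6. 1 scientist and 1 zombie ← the near shore.  (the near shore: 3S 3Z; the far shore: 2S 2Z)
7. 3 scientists → the far shore.  (the near shore: 0S 3Z; the far shore: 5S 2Z)
8. 1 zombie ← the near shore.  (the near shore: 0S 4Z; the far shore: 5S 1Z)
9. 2 zombies → the far shore.  (the near shore: 0S 2Z; the far shore: 5S 3Z)
10. 1 zombie ← the near shore.  (the near shore: 0S 3Z; the far shore: 5S 2Z)
11. 3 zombies → the far shore.  (the near shore: 0S 0Z; the far shore: 5S 5Z)

Yes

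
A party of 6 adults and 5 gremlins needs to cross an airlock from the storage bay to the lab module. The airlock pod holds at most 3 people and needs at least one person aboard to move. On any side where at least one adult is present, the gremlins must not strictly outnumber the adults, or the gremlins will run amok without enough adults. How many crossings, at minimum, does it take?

9

Counting alone: each trip to the lab module takes at most 3 across and each return brings at least 1 back, so after t trips out (and t−1 returns) at most 3t − (t−1) of the 11 are across; that first reaches 11 at t = 5, so at least 9 crossings are needed.
The plan below uses exactly 9 crossings, so it is optimal:
1. 3 gremlins → the lab module.  (the storage bay: 6A 2G; the lab module: 0A 3G)
2. 1 gremlin ← the storage bay.  (the storage bay: 6A 3G; the lab module: 0A 2G)
3. 3 adults → the lab module.  (the storage bay: 3A 3G; the lab module: 3A 2G)
4. 1 adult ← the storage bay.  (the storage bay: 4A 3G; the lab module: 2A 2G)
5. 2 adults and 1 gremlin → the lab module.  (the storage bay: 2A 2G; the lab module: 4A 3G)
6. 1 adult ← the storage bay.  (the storage bay: 3A 2G; the lab module: 3A 3G)
7. 2 adults and 1 gremlin → the lab module.  (the storage bay: 1A 1G; the lab module: 5A 4G)
8. 1 adult ← the storage bay.  (the storage bay: 2A 1G; the lab module: 4A 4G)
9. 2 adults and 1 gremlin → the lab module.  (the storage bay: 0A 0G; the lab module: 6A 5G)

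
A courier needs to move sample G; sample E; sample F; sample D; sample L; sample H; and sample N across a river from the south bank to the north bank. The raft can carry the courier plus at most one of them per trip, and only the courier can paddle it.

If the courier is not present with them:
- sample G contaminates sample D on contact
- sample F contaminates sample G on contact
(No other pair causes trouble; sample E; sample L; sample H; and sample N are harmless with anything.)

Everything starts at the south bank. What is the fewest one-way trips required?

15

Counting alone: the courier can take at most 1 across per trip to the north bank, so moving all 7 needs at least 7 loaded trips out, with a return between consecutive ones — at least 13 crossings.
The safety rule pushes this higher. Following every safe sequence of crossings, the most of the 7 that can be at the north bank as the raft arrives there on crossing 13 is 6 — never all 7.
So no plan with fewer than 15 crossings exists, and this one achieves 15:
1. Courier goes to the north bank with sample G.  [the south bank: sample D, sample E, sample F, sample H, sample L, sample N | the north bank: sample G]
2. Courier goes back to the south bank alone.  [the south bank: sample D, sample E, sample F, sample H, sample L, sample N | the north bank: sample G]
3. Courier goes to the north bank with sample E.  [the south bank: sample D, sample F, sample H, sample L, sample N | the north bank: sample E, sample G]
4. Courier goes back to the south bank alone.  [the south bank: sample D, sample F, sample H, sample L, sample N | the north bank: sample E, sample G]
5. Courier goes to the north bank with sample F.  [the south bank: sample D, sample H, sample L, sample N | the north bank: sample E, sample F, sample G]
6. Courier goes back to the south bank with sample G.  [the south bank: sample D, sample G, sample H, sample L, sample N | the north bank: sample E, sample F]
7. Courier goes to the north bank with sample D.  [the south bank: sample G, sample H, sample L, sample N | the north bank: sample D, sample E, sample F]
8. Courier goes back to the south bank alone.  [the south bank: sample G, sample H, sample L, sample N | the north bank: sample D, sample E, sample F]
9. Courier goes to the north bank with sample L.  [the south bank: sample G, sample H, sample N | the north bank: sample D, sample E, sample F, sample L]
10. Courier goes back to the south bank alone.  [the south bank: sample G, sample H, sample N | the north bank: sample D, sample E, sample F, sample L]
11. Courier goes to the north bank with sample H.  [the south bank: sample G, sample N | the north bank: sample D, sample E, sample F, sample H, sample L]
12. Courier goes back to the south bank alone.  [the south bank: sample G, sample N | the north bank: sample D, sample E, sample F, sample H, sample L]
13. Courier goes to the north bank with sample N.  [the south bank: sample G | the north bank: sample D, sample E, sample F, sample H, sample L, sample N]
14. Courier goes back to the south bank alone.  [the south bank: sample G | the north bank: sample D, sample E, sample F, sample H, sample L, sample N]
15. Courier goes to the north bank with sample G.  [the south bank: — | the north bank: sample D, sample E, sample F, sample G, sample H, sample L, sample N]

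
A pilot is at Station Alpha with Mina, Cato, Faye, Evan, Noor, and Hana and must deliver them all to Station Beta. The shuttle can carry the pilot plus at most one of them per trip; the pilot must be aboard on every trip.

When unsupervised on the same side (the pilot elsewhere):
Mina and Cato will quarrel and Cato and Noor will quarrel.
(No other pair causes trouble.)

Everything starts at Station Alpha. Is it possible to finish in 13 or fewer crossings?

Yes

Yes — this plan uses 13 crossings (≤ 13):
1. Pilot goes to Station Beta with Cato.
2. Pilot goes back to Station Alpha alone.
3. Pilot goes to Station Beta with Mina.
4. Pilot goes back to Station Alpha with Cato.
5. Pilot goes to Station Beta with Noor.
6. Pilot goes back to Station Alpha alone.
7. Pilot goes to Station Beta with Faye.
8. Pilot goes back to Station Alpha alone.
9. Pilot goes to Station Beta with Evan.
10. Pilot goes back to Station Alpha alone.
11. Pilot goes to Station Beta with Hana.
12. Pilot goes back to Station Alpha alone.
13. Pilot goes to Station Beta with Cato.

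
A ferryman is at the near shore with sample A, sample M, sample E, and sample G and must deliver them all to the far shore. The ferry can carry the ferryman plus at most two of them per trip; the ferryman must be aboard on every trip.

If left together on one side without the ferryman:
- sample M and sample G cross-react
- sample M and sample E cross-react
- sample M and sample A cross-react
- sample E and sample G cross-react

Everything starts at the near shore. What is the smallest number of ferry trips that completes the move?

Counting alone: the ferryman can take at most 2 across per trip to the far shore, so moving all 4 needs at least 2 loaded trips out, with a return between consecutive ones — at least 3 crossings.
The safety rule pushes this higher. Following every safe sequence of crossings, the most of the 4 that can be at the far shore as the ferry arrives there on crossing 3 is 3 — never all 4.
So no plan with fewer than 5 crossings exists, and this one achieves 5:
1. Ferryman goes to the far shore with sample E and sample M.  [the near shore: sample A, sample G | the far shore: sample E, sample M]
2. Ferryman goes back to the near shore with sample M.  [the near shore: sample A, sample G, sample M | the far shore: sample E]
3. Ferryman goes to the far shore with sample A and sample M.  [the near shore: sample G | the far shore: sample A, sample E, sample M]
4. Ferryman goes back to the near shore with sample M.  [the near shore: sample G, sample M | the far shore: sample A, sample E]
5. Ferryman goes to the far shore with sample G and sample M.  [the near shore: — | the far shore: sample A, sample E, sample G, sample M]

5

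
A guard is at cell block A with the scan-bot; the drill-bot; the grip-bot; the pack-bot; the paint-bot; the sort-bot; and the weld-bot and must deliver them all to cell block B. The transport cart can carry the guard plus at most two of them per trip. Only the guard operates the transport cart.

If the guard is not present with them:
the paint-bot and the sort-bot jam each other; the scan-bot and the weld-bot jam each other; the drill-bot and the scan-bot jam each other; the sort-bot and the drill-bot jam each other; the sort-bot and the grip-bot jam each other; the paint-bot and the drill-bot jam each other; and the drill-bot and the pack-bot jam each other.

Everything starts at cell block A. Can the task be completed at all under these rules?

No

Whatever the first load, the items left behind include a forbidden pair without the guard. No opening move is safe, so no plan exists.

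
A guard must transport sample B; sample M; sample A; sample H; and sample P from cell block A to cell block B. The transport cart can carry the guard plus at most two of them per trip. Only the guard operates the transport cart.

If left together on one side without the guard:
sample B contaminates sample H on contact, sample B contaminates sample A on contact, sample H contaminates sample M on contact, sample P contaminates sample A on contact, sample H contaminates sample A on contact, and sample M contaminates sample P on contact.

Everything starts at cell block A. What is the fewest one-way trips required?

Whatever the first load, the items left behind include a forbidden pair without the guard. No opening move is safe, so no plan exists.

impossible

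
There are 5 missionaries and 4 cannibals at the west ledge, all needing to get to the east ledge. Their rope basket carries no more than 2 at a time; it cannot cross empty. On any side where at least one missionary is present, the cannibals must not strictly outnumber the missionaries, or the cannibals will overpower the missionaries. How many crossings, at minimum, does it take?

15

Counting alone: each trip to the east ledge takes at most 2 across and each return brings at least 1 back, so after t trips out (and t−1 returns) at most 2t − (t−1) of the 9 are across; that first reaches 9 at t = 8, so at least 15 crossings are needed.
The plan below uses exactly 15 crossings, so it is optimal:
1. 2 cannibals → the east ledge.  (the west ledge: 5M 2C; the east ledge: 0M 2C)
2. 1 cannibal ← the west ledge.  (the west ledge: 5M 3C; the east ledge: 0M 1C)
3. 2 cannibals → the east ledge.  (the west ledge: 5M 1C; the east ledge: 0M 3C)
4. 1 cannibal ← the west ledge.  (the west ledge: 5M 2C; the east ledge: 0M 2C)
5. 2 missionaries → the east ledge.  (the west ledge: 3M 2C; the east ledge: 2M 2C)
6. 1 cannibal ← the west ledge.  (the west ledge: 3M 3C; the east ledge: 2M 1C)
7. 1 missionary and 1 cannibal → the east ledge.  (the west ledge: 2M 2C; the east ledge: 3M 2C)
8. 1 missionary ← the west ledge.  (the west ledge: 3M 2C; the east ledge: 2M 2C)
9. 1 missionary and 1 cannibal → the east ledge.  (the west ledge: 2M 1C; the east ledge: 3M 3C)
10. 1 cannibal ← the west ledge.  (the west ledge: 2M 2C; the east ledge: 3M 2C)
11. 1 missionary and 1 cannibal → the east ledge.  (the west ledge: 1M 1C; the east ledge: 4M 3C)
12. 1 missionary ← the west ledge.  (the west ledge: 2M 1C; the east ledge: 3M 3C)
13. 1 missionary and 1 cannibal → the east ledge.  (the west ledge: 1M 0C; the east ledge: 4M 4C)
14. 1 cannibal ← the west ledge.  (the west ledge: 1M 1C; the east ledge: 4M 3C)
15. 1 missionary and 1 cannibal → the east ledge.  (the west ledge: 0M 0C; the east ledge: 5M 4C)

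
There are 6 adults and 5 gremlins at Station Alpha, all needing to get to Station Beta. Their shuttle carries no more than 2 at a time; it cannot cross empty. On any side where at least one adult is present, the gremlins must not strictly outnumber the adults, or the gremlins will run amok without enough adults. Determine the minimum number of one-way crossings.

Counting alone: each trip to Station Beta takes at most 2 across and each return brings at least 1 back, so after t trips out (and t−1 returns) at most 2t − (t−1) of the 11 are across; that first reaches 11 at t = 10, so at least 19 crossings are needed.
The plan below uses exactly 19 crossings, so it is optimal:
1. 2 gremlins → Station Beta.  (Station Alpha: 6A 3G; Station Beta: 0A 2G)
2. 1 gremlin ← Station Alpha.  (Station Alpha: 6A 4G; Station Beta: 0A 1G)
3. 2 gremlins → Station Beta.  (Station Alpha: 6A 2G; Station Beta: 0A 3G)
4. 1 gremlin ← Station Alpha.  (Station Alpha: 6A 3G; Station Beta: 0A 2G)
5. 2 adults → Station Beta.  (Station Alpha: 4A 3G; Station Beta: 2A 2G)
6. 1 gremlin ← Station Alpha.  (Station Alpha: 4A 4G; Station Beta: 2A 1G)
7. 1 adult and 1 gremlin → Station Beta.  (Station Alpha: 3A 3G; Station Beta: 3A 2G)
8. 1 adult ← Station Alpha.  (Station Alpha: 4A 3G; Station Beta: 2A 2G)
9. 1 adult and 1 gremlin → Station Beta.  (Station Alpha: 3A 2G; Station Beta: 3A 3G)
10. 1 gremlin ← Station Alpha.  (Station Alpha: 3A 3G; Station Beta: 3A 2G)
11. 1 adult and 1 gremlin → Station Beta.  (Station Alpha: 2A 2G; Station Beta: 4A 3G)
12. 1 adult ← Station Alpha.  (Station Alpha: 3A 2G; Station Beta: 3A 3G)
13. 1 adult and 1 gremlin → Station Beta.  (Station Alpha: 2A 1G; Station Beta: 4A 4G)
14. 1 gremlin ← Station Alpha.  (Station Alpha: 2A 2G; Station Beta: 4A 3G)
15. 1 adult and 1 gremlin → Station Beta.  (Station Alpha: 1A 1G; Station Beta: 5A 4G)
16. 1 adult ← Station Alpha.  (Station Alpha: 2A 1G; Station Beta: 4A 4G)
17. 1 adult and 1 gremlin → Station Beta.  (Station Alpha: 1A 0G; Station Beta: 5A 5G)
18. 1 gremlin ← Station Alpha.  (Station Alpha: 1A 1G; Station Beta: 5A 4G)
19. 1 adult and 1 gremlin → Station Beta.  (Station Alpha: 0A 0G; Station Beta: 6A 5G)

19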